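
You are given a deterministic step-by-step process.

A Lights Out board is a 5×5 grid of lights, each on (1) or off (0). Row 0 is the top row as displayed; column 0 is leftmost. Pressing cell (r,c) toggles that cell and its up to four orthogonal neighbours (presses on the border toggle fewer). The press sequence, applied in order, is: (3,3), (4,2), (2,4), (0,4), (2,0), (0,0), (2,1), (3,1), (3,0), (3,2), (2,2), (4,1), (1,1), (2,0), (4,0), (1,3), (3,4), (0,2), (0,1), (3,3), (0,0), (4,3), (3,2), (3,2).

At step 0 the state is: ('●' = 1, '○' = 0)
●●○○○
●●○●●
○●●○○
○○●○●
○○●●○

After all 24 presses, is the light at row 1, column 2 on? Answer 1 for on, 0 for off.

[0] ●●○○○
●●○●●
○●●○○
○○●○●
○○●●○
[1] ●●○○○
●●○●●
○●●●○
○○○●○
○○●○○
[2] ●●○○○
●●○●●
○●●●○
○○●●○
○●○●○
[3] ●●○○○
●●○●○
○●●○●
○○●●●
○●○●○
[4] ●●○●●
●●○●●
○●●○●
○○●●●
○●○●○
[5] ●●○●●
○●○●●
●○●○●
●○●●●
○●○●○
[6] ○○○●●
●●○●●
●○●○●
●○●●●
○●○●○
[7] ○○○●●
●○○●●
○●○○●
●●●●●
○●○●○
[8] ○○○●●
●○○●●
○○○○●
○○○●●
○○○●○
[9] ○○○●●
●○○●●
●○○○●
●●○●●
●○○●○
[10] ○○○●●
●○○●●
●○●○●
●○●○●
●○●●○
[11] ○○○●●
●○●●●
●●○●●
●○○○●
●○●●○
[12] ○○○●●
●○●●●
●●○●●
●●○○●
○●○●○
[13] ○●○●●
○●○●●
●○○●●
●●○○●
○●○●○
[14] ○●○●●
●●○●●
○●○●●
○●○○●
○●○●○
[15] ○●○●●
●●○●●
○●○●●
●●○○●
●○○●○
[16] ○●○○●
●●●○○
○●○○●
●●○○●
●○○●○
[17] ○●○○●
●●●○○
○●○○○
●●○●○
●○○●●
[18] ○○●●●
●●○○○
○●○○○
●●○●○
●○○●●
[19] ●●○●●
●○○○○
○●○○○
●●○●○
●○○●●
[20] ●●○●●
●○○○○
○●○●○
●●●○●
●○○○●
[21] ○○○●●
○○○○○
○●○●○
●●●○●
●○○○●
[22] ○○○●●
○○○○○
○●○●○
●●●●●
●○●●○
[23] ○○○●●
○○○○○
○●●●○
●○○○●
●○○●○
[24] ○○○●●
○○○○○
○●○●○
●●●●●
●○●●○

0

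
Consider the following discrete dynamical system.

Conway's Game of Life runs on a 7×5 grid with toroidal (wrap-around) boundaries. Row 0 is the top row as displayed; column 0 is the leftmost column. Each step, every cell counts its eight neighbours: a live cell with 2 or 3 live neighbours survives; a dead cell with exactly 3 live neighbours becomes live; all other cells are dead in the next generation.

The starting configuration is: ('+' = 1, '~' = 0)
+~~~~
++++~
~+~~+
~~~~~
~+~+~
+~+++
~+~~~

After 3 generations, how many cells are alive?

t=0: +~~~~
++++~
~+~~+
~~~~~
~+~+~
+~+++
~+~~~
t=1: +~~~+
~~++~
~+~++
+~+~~
++~+~
+~~++
~+++~
t=2: +~~~+
~++~~
++~~+
~~~~~
~~~+~
~~~~~
~++~~
t=3: +~~+~
~~++~
+++~~
+~~~+
~~~~~
~~+~~
++~~~

12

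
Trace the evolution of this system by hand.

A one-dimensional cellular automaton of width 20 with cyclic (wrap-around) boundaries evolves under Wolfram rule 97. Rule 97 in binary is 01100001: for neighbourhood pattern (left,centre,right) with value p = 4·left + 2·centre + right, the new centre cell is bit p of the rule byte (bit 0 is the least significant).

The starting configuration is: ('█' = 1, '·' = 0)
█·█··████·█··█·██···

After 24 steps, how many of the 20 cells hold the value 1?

12

gen 0: █·█··████·█··█·██···
gen 1: ·█······██····█·█·█·
gen 2: ···████··█·██··█·█··
gen 3: ██····█···█·█···█··█
gen 4: ·█·██···█··█··█·····
gen 5: ··█·█·█·········████
gen 6: ···█·█··███████····█
gen 7: ·█··█·········█·██··
gen 8: ······███████··█·█·█
gen 9: ·████·······█···█·█·
gen 10: ····█·█████···█··█··
gen 11: ███··█····█·█······█
gen 12: ··█····██··█··████··
gen 13: █···██··█········█·█
gen 14: █·█··█····██████··█·
gen 15: ·█·····██······█···█
gen 16: █··███··█·████···█··
gen 17: ·····█···█···█·█····
gen 18: ████···█···█··█··███
gen 19: ···█·█···█··········
gen 20: ██··█··█···█████████
gen 21: ·█·······█··········
gen 22: ···█████···█████████
gen 23: ·█·····█·█·········█
gen 24: █··███··█··███████··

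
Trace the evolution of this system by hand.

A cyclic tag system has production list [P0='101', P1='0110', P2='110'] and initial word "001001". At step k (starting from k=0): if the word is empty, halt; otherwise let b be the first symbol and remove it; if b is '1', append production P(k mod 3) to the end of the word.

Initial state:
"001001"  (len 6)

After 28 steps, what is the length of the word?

27

[0] "001001"  (len 6)
[1] "01001"  (len 5)
[2] "1001"  (len 4)
[3] "001110"  (len 6)
[4] "01110"  (len 5)
[5] "1110"  (len 4)
[6] "110110"  (len 6)
[7] "10110101"  (len 8)
[8] "01101010110"  (len 11)
[9] "1101010110"  (len 10)
[10] "101010110101"  (len 12)
[11] "010101101010110"  (len 15)
[12] "10101101010110"  (len 14)
[13] "0101101010110101"  (len 16)
[14] "101101010110101"  (len 15)
[15] "01101010110101110"  (len 17)
[16] "1101010110101110"  (len 16)
[17] "1010101101011100110"  (len 19)
[18] "010101101011100110110"  (len 21)
[19] "10101101011100110110"  (len 20)
[20] "01011010111001101100110"  (len 23)
[21] "1011010111001101100110"  (len 22)
[22] "011010111001101100110101"  (len 24)
[23] "11010111001101100110101"  (len 23)
[24] "1010111001101100110101110"  (len 25)
[25] "010111001101100110101110101"  (len 27)
[26] "10111001101100110101110101"  (len 26)
[27] "0111001101100110101110101110"  (len 28)
[28] "111001101100110101110101110"  (len 27)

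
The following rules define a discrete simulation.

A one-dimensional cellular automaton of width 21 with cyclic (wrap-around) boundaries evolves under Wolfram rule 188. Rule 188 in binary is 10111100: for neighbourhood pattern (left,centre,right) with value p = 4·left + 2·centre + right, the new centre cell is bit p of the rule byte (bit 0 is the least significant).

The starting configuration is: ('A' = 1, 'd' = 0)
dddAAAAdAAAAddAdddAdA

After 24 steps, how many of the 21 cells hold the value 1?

[0] dddAAAAdAAAAddAdddAdA
[1] AddAAAdAAAAdAdAAddAAA
[2] dAdAAdAAAAdAAAAdAdAAA
[3] AAAAdAAAAdAAAAdAAAAAd
[4] AAAdAAAAdAAAAdAAAAAdA
[5] AAdAAAAdAAAAdAAAAAdAA
[6] AdAAAAdAAAAdAAAAAdAAA
[7] dAAAAdAAAAdAAAAAdAAAA
[8] AAAAdAAAAdAAAAAdAAAAd
[9] AAAdAAAAdAAAAAdAAAAdA
[10] AAdAAAAdAAAAAdAAAAdAA
[11] AdAAAAdAAAAAdAAAAdAAA
[12] dAAAAdAAAAAdAAAAdAAAA
[13] AAAAdAAAAAdAAAAdAAAAd
[14] AAAdAAAAAdAAAAdAAAAdA
[15] AAdAAAAAdAAAAdAAAAdAA
[16] AdAAAAAdAAAAdAAAAdAAA
[17] dAAAAAdAAAAdAAAAdAAAA
[18] AAAAAdAAAAdAAAAdAAAAd
[19] AAAAdAAAAdAAAAdAAAAdA
[20] AAAdAAAAdAAAAdAAAAdAA
[21] AAdAAAAdAAAAdAAAAdAAA
[22] AdAAAAdAAAAdAAAAdAAAA
[23] dAAAAdAAAAdAAAAdAAAAA
[24] AAAAdAAAAdAAAAdAAAAAd

17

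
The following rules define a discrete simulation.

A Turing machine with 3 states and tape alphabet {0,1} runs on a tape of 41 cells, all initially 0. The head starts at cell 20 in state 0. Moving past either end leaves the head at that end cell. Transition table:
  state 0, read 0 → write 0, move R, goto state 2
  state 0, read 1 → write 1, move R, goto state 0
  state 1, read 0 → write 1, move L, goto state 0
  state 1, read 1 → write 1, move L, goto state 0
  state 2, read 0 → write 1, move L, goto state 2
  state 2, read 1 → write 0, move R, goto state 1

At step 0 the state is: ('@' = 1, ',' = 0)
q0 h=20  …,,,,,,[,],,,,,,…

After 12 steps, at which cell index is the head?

step 0: q0 h=20  …,,,,,,[,],,,,,,…
step 1: q2 h=21  …,,,,,,[,],,,,,,…
step 2: q2 h=20  …,,,,,,[,]@,,,,,…
step 3: q2 h=19  …,,,,,,[,]@@,,,,…
step 4: q2 h=18  …,,,,,,[,]@@@,,,…
step 5: q2 h=17  …,,,,,,[,]@@@@,,…
step 6: q2 h=16  …,,,,,,[,]@@@@@,…
step 7: q2 h=15  …,,,,,,[,]@@@@@@…
step 8: q2 h=14  …,,,,,,[,]@@@@@@…
step 9: q2 h=13  …,,,,,,[,]@@@@@@…
step 10: q2 h=12  …,,,,,,[,]@@@@@@…
step 11: q2 h=11  …,,,,,,[,]@@@@@@…
step 12: q2 h=10  …,,,,,,[,]@@@@@@…

10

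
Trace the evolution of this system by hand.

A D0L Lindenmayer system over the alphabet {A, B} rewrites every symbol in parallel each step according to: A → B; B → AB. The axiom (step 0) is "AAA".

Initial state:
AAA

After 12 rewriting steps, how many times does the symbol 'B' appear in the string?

step 0: AAA
step 1: BBB
step 2: ABABAB
step 3: BABBABBAB
step 4: ABBABABBABABBAB
step 5: BABABBABBABABBABBABABBAB
step 6: ABBABBABABBABABBABBABABBABABBABBABABBAB
step 7: BABABBABABBABBABABBABBABABBABABBABBABABBABBABABBABABBABBABABBAB
step 8: ABBABBABABBABBABABBABABBABBABABBABABBABBABABBABBABABBABABBABBABABBABABBABBABABBABBABABBABABBABBABABBAB
step 9: BABABBABABBABBABABBABABBABBABABBABBABABBABABBABBABABBABBAB…BABBABABBABABBABBABABBABABBABBABABBABBABABBABABBABBABABBAB  (len 165)
step 10: ABBABBABABBABBABABBABABBABBABABBABBABABBABABBABBABABBABABB…BABBABABBABABBABBABABBABABBABBABABBABBABABBABABBABBABABBAB  (len 267)
step 11: BABABBABABBABBABABBABABBABBABABBABBABABBABABBABBABABBABABB…BABBABABBABABBABBABABBABABBABBABABBABBABABBABABBABBABABBAB  (len 432)
step 12: ABBABBABABBABBABABBABABBABBABABBABBABABBABABBABBABABBABABB…BABBABABBABABBABBABABBABABBABBABABBABBABABBABABBABBABABBAB  (len 699)

432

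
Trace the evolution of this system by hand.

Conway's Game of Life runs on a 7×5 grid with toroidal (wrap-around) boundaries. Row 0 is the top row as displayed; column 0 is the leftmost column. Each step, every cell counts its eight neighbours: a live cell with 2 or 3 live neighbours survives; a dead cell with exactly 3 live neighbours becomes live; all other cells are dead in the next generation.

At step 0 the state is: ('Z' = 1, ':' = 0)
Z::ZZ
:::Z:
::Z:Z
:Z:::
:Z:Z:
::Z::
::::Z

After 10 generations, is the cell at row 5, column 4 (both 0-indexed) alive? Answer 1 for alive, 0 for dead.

[0] Z::ZZ
:::Z:
::Z:Z
:Z:::
:Z:Z:
::Z::
::::Z
[1] Z::Z:
Z:Z::
::ZZ:
ZZ:Z:
:Z:::
::ZZ:
Z:::Z
[2] Z::Z:
::Z::
Z::Z:
ZZ:ZZ
ZZ:ZZ
ZZZZZ
ZZZ::
[3] Z::ZZ
:ZZZ:
Z::Z:
:::::
:::::
:::::
:::::
[4] ZZ:ZZ
:Z:::
:Z:ZZ
:::::
:::::
:::::
::::Z
[5] :ZZZZ
:Z:::
Z:Z::
:::::
:::::
:::::
:::ZZ
[6] :Z::Z
::::Z
:Z:::
:::::
:::::
:::::
Z:::Z
[7] :::ZZ
:::::
:::::
:::::
:::::
:::::
Z:::Z
[8] Z::ZZ
:::::
:::::
:::::
:::::
:::::
Z::ZZ
[9] Z::Z:
::::Z
:::::
:::::
:::::
::::Z
Z::Z:
[10] Z::Z:
::::Z
:::::
:::::
:::::
::::Z
Z::Z:

1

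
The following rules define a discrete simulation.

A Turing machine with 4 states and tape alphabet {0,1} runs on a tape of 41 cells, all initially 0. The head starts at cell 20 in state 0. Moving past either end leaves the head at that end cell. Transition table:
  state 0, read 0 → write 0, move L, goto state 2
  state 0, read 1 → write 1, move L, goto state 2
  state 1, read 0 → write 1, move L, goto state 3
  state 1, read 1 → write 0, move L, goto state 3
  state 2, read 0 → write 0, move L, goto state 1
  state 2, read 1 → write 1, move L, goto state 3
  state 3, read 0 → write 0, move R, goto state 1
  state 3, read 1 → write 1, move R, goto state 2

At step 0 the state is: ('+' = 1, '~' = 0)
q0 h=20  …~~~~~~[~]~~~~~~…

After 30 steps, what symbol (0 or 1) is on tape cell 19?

0

k=0  q0 h=20  …~~~~~~[~]~~~~~~…
k=1  q2 h=19  …~~~~~~[~]~~~~~~…
k=2  q1 h=18  …~~~~~~[~]~~~~~~…
k=3  q3 h=17  …~~~~~~[~]+~~~~~…
k=4  q1 h=18  …~~~~~~[+]~~~~~~…
k=5  q3 h=17  …~~~~~~[~]~~~~~~…
k=6  q1 h=18  …~~~~~~[~]~~~~~~…
k=7  q3 h=17  …~~~~~~[~]+~~~~~…
k=8  q1 h=18  …~~~~~~[+]~~~~~~…
k=9  q3 h=17  …~~~~~~[~]~~~~~~…
k=10  q1 h=18  …~~~~~~[~]~~~~~~…
k=11  q3 h=17  …~~~~~~[~]+~~~~~…
k=12  q1 h=18  …~~~~~~[+]~~~~~~…
k=13  q3 h=17  …~~~~~~[~]~~~~~~…
k=14  q1 h=18  …~~~~~~[~]~~~~~~…
k=15  q3 h=17  …~~~~~~[~]+~~~~~…
k=16  q1 h=18  …~~~~~~[+]~~~~~~…
k=17  q3 h=17  …~~~~~~[~]~~~~~~…
k=18  q1 h=18  …~~~~~~[~]~~~~~~…
k=19  q3 h=17  …~~~~~~[~]+~~~~~…
k=20  q1 h=18  …~~~~~~[+]~~~~~~…
k=21  q3 h=17  …~~~~~~[~]~~~~~~…
k=22  q1 h=18  …~~~~~~[~]~~~~~~…
k=23  q3 h=17  …~~~~~~[~]+~~~~~…
k=24  q1 h=18  …~~~~~~[+]~~~~~~…
k=25  q3 h=17  …~~~~~~[~]~~~~~~…
k=26  q1 h=18  …~~~~~~[~]~~~~~~…
k=27  q3 h=17  …~~~~~~[~]+~~~~~…
k=28  q1 h=18  …~~~~~~[+]~~~~~~…
k=29  q3 h=17  …~~~~~~[~]~~~~~~…
k=30  q1 h=18  …~~~~~~[~]~~~~~~…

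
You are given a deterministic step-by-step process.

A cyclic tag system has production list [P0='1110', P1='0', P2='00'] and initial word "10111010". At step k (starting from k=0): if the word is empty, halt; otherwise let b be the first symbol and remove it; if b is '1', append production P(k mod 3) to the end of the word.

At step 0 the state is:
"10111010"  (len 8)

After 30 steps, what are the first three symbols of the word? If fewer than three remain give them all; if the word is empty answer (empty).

001

step 0: "10111010"  (len 8)
step 1: "01110101110"  (len 11)
step 2: "1110101110"  (len 10)
step 3: "11010111000"  (len 11)
step 4: "10101110001110"  (len 14)
step 5: "01011100011100"  (len 14)
step 6: "1011100011100"  (len 13)
step 7: "0111000111001110"  (len 16)
step 8: "111000111001110"  (len 15)
step 9: "1100011100111000"  (len 16)
step 10: "1000111001110001110"  (len 19)
step 11: "0001110011100011100"  (len 19)
step 12: "001110011100011100"  (len 18)
step 13: "01110011100011100"  (len 17)
step 14: "1110011100011100"  (len 16)
step 15: "11001110001110000"  (len 17)
step 16: "10011100011100001110"  (len 20)
step 17: "00111000111000011100"  (len 20)
step 18: "0111000111000011100"  (len 19)
step 19: "111000111000011100"  (len 18)
step 20: "110001110000111000"  (len 18)
step 21: "1000111000011100000"  (len 19)
step 22: "0001110000111000001110"  (len 22)
step 23: "001110000111000001110"  (len 21)
step 24: "01110000111000001110"  (len 20)
step 25: "1110000111000001110"  (len 19)
step 26: "1100001110000011100"  (len 19)
step 27: "10000111000001110000"  (len 20)
step 28: "00001110000011100001110"  (len 23)
step 29: "0001110000011100001110"  (len 22)
step 30: "001110000011100001110"  (len 21)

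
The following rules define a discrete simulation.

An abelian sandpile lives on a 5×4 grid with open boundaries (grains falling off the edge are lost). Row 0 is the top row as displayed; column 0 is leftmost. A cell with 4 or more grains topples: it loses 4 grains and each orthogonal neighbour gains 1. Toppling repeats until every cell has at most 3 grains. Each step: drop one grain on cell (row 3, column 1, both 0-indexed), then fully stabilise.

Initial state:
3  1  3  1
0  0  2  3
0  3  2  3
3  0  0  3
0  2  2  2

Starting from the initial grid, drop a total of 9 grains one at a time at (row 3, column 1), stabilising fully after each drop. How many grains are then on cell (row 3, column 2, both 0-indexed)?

3

gen 0: 3  1  3  1
0  0  2  3
0  3  2  3
3  0  0  3
0  2  2  2
gen 1: 3  1  3  1
0  0  2  3
0  3  2  3
3  1  0  3
0  2  2  2
gen 2: 3  1  3  1
0  0  2  3
0  3  2  3
3  2  0  3
0  2  2  2
gen 3: 3  1  3  1
0  0  2  3
0  3  2  3
3  3  0  3
0  2  2  2
gen 4: 3  1  3  1
0  1  2  3
2  0  3  3
0  2  1  3
1  3  2  2
gen 5: 3  1  3  1
0  1  2  3
2  0  3  3
0  3  1  3
1  3  2  2
gen 6: 3  1  3  1
0  1  2  3
2  1  3  3
1  1  2  3
2  0  3  2
gen 7: 3  1  3  1
0  1  2  3
2  1  3  3
1  2  2  3
2  0  3  2
gen 8: 3  1  3  1
0  1  2  3
2  1  3  3
1  3  2  3
2  0  3  2
gen 9: 3  1  3  1
0  1  2  3
2  2  3  3
2  0  3  3
2  1  3  2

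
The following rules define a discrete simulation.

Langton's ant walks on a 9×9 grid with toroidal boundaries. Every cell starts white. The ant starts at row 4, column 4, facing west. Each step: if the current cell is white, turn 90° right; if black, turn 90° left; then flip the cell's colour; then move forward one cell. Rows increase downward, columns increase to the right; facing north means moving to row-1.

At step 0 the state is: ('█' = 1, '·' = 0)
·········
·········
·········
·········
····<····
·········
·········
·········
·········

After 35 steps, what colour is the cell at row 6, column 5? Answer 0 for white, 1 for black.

0

k=0  ·········
·········
·········
·········
····<····
·········
·········
·········
·········
k=1  ·········
·········
·········
····^····
····█····
·········
·········
·········
·········
k=2  ·········
·········
·········
····█>···
····█····
·········
·········
·········
·········
k=3  ·········
·········
·········
····██···
····█v···
·········
·········
·········
·········
k=4  ·········
·········
·········
····██···
····<█···
·········
·········
·········
·········
k=5  ·········
·········
·········
····██···
·····█···
····v····
·········
·········
·········
k=6  ·········
·········
·········
····██···
·····█···
···<█····
·········
·········
·········
k=7  ·········
·········
·········
····██···
···^·█···
···██····
·········
·········
·········
k=8  ·········
·········
·········
····██···
···█>█···
···██····
·········
·········
·········
k=9  ·········
·········
·········
····██···
···███···
···█v····
·········
·········
·········
k=10  ·········
·········
·········
····██···
···███···
···█·>···
·········
·········
·········
k=11  ·········
·········
·········
····██···
···███···
···█·█···
·····v···
·········
·········
k=12  ·········
·········
·········
····██···
···███···
···█·█···
····<█···
·········
·········
k=13  ·········
·········
·········
····██···
···███···
···█^█···
····██···
·········
·········
k=14  ·········
·········
·········
····██···
···███···
···██>···
····██···
·········
·········
k=15  ·········
·········
·········
····██···
···██^···
···██····
····██···
·········
·········
k=16  ·········
·········
·········
····██···
···█<····
···██····
····██···
·········
·········
k=17  ·········
·········
·········
····██···
···█·····
···█v····
····██···
·········
·········
k=18  ·········
·········
·········
····██···
···█·····
···█·>···
····██···
·········
·········
k=19  ·········
·········
·········
····██···
···█·····
···█·█···
····█v···
·········
·········
k=20  ·········
·········
·········
····██···
···█·····
···█·█···
····█·>··
·········
·········
k=21  ·········
·········
·········
····██···
···█·····
···█·█···
····█·█··
······v··
·········
k=22  ·········
·········
·········
····██···
···█·····
···█·█···
····█·█··
·····<█··
·········
k=23  ·········
·········
·········
····██···
···█·····
···█·█···
····█^█··
·····██··
·········
k=24  ·········
·········
·········
····██···
···█·····
···█·█···
····██>··
·····██··
·········
k=25  ·········
·········
·········
····██···
···█·····
···█·█^··
····██···
·····██··
·········
k=26  ·········
·········
·········
····██···
···█·····
···█·██>·
····██···
·····██··
·········
k=27  ·········
·········
·········
····██···
···█·····
···█·███·
····██·v·
·····██··
·········
k=28  ·········
·········
·········
····██···
···█·····
···█·███·
····██<█·
·····██··
·········
k=29  ·········
·········
·········
····██···
···█·····
···█·█^█·
····████·
·····██··
·········
k=30  ·········
·········
·········
····██···
···█·····
···█·<·█·
····████·
·····██··
·········
k=31  ·········
·········
·········
····██···
···█·····
···█···█·
····█v██·
·····██··
·········
k=32  ·········
·········
·········
····██···
···█·····
···█···█·
····█·>█·
·····██··
·········
k=33  ·········
·········
·········
····██···
···█·····
···█··^█·
····█··█·
·····██··
·········
k=34  ·········
·········
·········
····██···
···█·····
···█··█>·
····█··█·
·····██··
·········
k=35  ·········
·········
·········
····██···
···█···^·
···█··█··
····█··█·
·····██··
·········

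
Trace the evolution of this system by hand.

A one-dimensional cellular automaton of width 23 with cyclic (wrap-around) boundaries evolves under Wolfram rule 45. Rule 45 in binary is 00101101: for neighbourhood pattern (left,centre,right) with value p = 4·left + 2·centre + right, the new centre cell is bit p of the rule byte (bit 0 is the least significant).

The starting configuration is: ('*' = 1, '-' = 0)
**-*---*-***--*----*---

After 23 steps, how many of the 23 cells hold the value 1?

0) **-*---*-***--*----*---
1) *-**-*-***----*-**-*-*-
2) ***-****---**-***-*****
3) ---**----*-*-**--**----
4) **-*--**-*****---*--***
5) --**--*-**-----*-*--*--
6) *-*---***--***-***--*-*
7) -**-*-*----*--**----***
8) **-****-**-*--*--**-*--
9) *-**---**-**--*--*-**--
10) ***--*-*-**---*--***---
11) *----*****--*-*--*---*-
12) *-**-*------***--*-*-**
13) -**-**-****-*----*****-
14) -*-**-**---**-**-*-----
15) -***-**--*-*-**-**-****
16) **--**---*****-**-**---
17) *---*--*-*----**-**--*-
18) *-*-*--***-**-*-**---**
19) -****--*--**-****--*-*-
20) -*-----*--*-**-----***-
21) -*-***-*--***--***-*---
22) -***--**--*----*--**-**
23) **----*---*-**-*--*-**-

10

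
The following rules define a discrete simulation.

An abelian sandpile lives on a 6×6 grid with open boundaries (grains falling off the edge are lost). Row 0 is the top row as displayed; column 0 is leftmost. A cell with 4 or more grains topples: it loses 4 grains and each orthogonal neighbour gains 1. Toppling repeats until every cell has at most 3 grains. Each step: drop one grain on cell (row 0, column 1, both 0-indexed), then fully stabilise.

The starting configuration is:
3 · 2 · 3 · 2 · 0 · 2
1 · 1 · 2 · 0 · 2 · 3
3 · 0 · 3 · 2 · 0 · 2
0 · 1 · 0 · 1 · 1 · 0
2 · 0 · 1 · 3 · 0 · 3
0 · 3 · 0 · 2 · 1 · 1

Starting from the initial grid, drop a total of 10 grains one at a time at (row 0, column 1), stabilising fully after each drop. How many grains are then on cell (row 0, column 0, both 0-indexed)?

0) 3 · 2 · 3 · 2 · 0 · 2
1 · 1 · 2 · 0 · 2 · 3
3 · 0 · 3 · 2 · 0 · 2
0 · 1 · 0 · 1 · 1 · 0
2 · 0 · 1 · 3 · 0 · 3
0 · 3 · 0 · 2 · 1 · 1
1) 3 · 3 · 3 · 2 · 0 · 2
1 · 1 · 2 · 0 · 2 · 3
3 · 0 · 3 · 2 · 0 · 2
0 · 1 · 0 · 1 · 1 · 0
2 · 0 · 1 · 3 · 0 · 3
0 · 3 · 0 · 2 · 1 · 1
2) 0 · 2 · 0 · 3 · 0 · 2
2 · 2 · 3 · 0 · 2 · 3
3 · 0 · 3 · 2 · 0 · 2
0 · 1 · 0 · 1 · 1 · 0
2 · 0 · 1 · 3 · 0 · 3
0 · 3 · 0 · 2 · 1 · 1
3) 0 · 3 · 0 · 3 · 0 · 2
2 · 2 · 3 · 0 · 2 · 3
3 · 0 · 3 · 2 · 0 · 2
0 · 1 · 0 · 1 · 1 · 0
2 · 0 · 1 · 3 · 0 · 3
0 · 3 · 0 · 2 · 1 · 1
4) 1 · 0 · 1 · 3 · 0 · 2
2 · 3 · 3 · 0 · 2 · 3
3 · 0 · 3 · 2 · 0 · 2
0 · 1 · 0 · 1 · 1 · 0
2 · 0 · 1 · 3 · 0 · 3
0 · 3 · 0 · 2 · 1 · 1
5) 1 · 1 · 1 · 3 · 0 · 2
2 · 3 · 3 · 0 · 2 · 3
3 · 0 · 3 · 2 · 0 · 2
0 · 1 · 0 · 1 · 1 · 0
2 · 0 · 1 · 3 · 0 · 3
0 · 3 · 0 · 2 · 1 · 1
6) 1 · 2 · 1 · 3 · 0 · 2
2 · 3 · 3 · 0 · 2 · 3
3 · 0 · 3 · 2 · 0 · 2
0 · 1 · 0 · 1 · 1 · 0
2 · 0 · 1 · 3 · 0 · 3
0 · 3 · 0 · 2 · 1 · 1
7) 1 · 3 · 1 · 3 · 0 · 2
2 · 3 · 3 · 0 · 2 · 3
3 · 0 · 3 · 2 · 0 · 2
0 · 1 · 0 · 1 · 1 · 0
2 · 0 · 1 · 3 · 0 · 3
0 · 3 · 0 · 2 · 1 · 1
8) 2 · 1 · 3 · 3 · 0 · 2
3 · 1 · 1 · 1 · 2 · 3
3 · 2 · 0 · 3 · 0 · 2
0 · 1 · 1 · 1 · 1 · 0
2 · 0 · 1 · 3 · 0 · 3
0 · 3 · 0 · 2 · 1 · 1
9) 2 · 2 · 3 · 3 · 0 · 2
3 · 1 · 1 · 1 · 2 · 3
3 · 2 · 0 · 3 · 0 · 2
0 · 1 · 1 · 1 · 1 · 0
2 · 0 · 1 · 3 · 0 · 3
0 · 3 · 0 · 2 · 1 · 1
10) 2 · 3 · 3 · 3 · 0 · 2
3 · 1 · 1 · 1 · 2 · 3
3 · 2 · 0 · 3 · 0 · 2
0 · 1 · 1 · 1 · 1 · 0
2 · 0 · 1 · 3 · 0 · 3
0 · 3 · 0 · 2 · 1 · 1

2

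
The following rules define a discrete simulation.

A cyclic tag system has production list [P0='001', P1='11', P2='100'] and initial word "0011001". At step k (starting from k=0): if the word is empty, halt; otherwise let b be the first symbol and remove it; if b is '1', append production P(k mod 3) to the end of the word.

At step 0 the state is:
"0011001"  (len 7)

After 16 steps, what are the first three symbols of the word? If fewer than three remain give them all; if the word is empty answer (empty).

k=0  "0011001"  (len 7)
k=1  "011001"  (len 6)
k=2  "11001"  (len 5)
k=3  "1001100"  (len 7)
k=4  "001100001"  (len 9)
k=5  "01100001"  (len 8)
k=6  "1100001"  (len 7)
k=7  "100001001"  (len 9)
k=8  "0000100111"  (len 10)
k=9  "000100111"  (len 9)
k=10  "00100111"  (len 8)
k=11  "0100111"  (len 7)
k=12  "100111"  (len 6)
k=13  "00111001"  (len 8)
k=14  "0111001"  (len 7)
k=15  "111001"  (len 6)
k=16  "11001001"  (len 8)

110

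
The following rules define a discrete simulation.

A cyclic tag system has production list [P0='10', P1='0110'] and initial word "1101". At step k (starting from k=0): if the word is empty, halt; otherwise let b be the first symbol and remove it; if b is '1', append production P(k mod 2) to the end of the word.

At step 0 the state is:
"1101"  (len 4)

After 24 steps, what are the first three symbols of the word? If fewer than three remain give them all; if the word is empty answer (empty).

step 0: "1101"  (len 4)
step 1: "10110"  (len 5)
step 2: "01100110"  (len 8)
step 3: "1100110"  (len 7)
step 4: "1001100110"  (len 10)
step 5: "00110011010"  (len 11)
step 6: "0110011010"  (len 10)
step 7: "110011010"  (len 9)
step 8: "100110100110"  (len 12)
step 9: "0011010011010"  (len 13)
step 10: "011010011010"  (len 12)
step 11: "11010011010"  (len 11)
step 12: "10100110100110"  (len 14)
step 13: "010011010011010"  (len 15)
step 14: "10011010011010"  (len 14)
step 15: "001101001101010"  (len 15)
step 16: "01101001101010"  (len 14)
step 17: "1101001101010"  (len 13)
step 18: "1010011010100110"  (len 16)
step 19: "01001101010011010"  (len 17)
step 20: "1001101010011010"  (len 16)
step 21: "00110101001101010"  (len 17)
step 22: "0110101001101010"  (len 16)
step 23: "110101001101010"  (len 15)
step 24: "101010011010100110"  (len 18)

101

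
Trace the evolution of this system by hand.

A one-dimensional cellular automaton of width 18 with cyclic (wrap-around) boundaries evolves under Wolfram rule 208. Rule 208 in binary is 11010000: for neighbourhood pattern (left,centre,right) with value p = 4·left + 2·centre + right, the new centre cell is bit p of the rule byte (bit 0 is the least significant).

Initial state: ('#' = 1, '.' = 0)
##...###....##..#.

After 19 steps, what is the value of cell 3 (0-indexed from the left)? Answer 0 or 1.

k=0  ##...###....##..#.
k=1  .##...###....##...
k=2  ..##...###....##..
k=3  ...##...###....##.
k=4  ....##...###....##
k=5  #....##...###....#
k=6  ##....##...###....
k=7  .##....##...###...
k=8  ..##....##...###..
k=9  ...##....##...###.
k=10  ....##....##...###
k=11  #....##....##...##
k=12  ##....##....##...#
k=13  ###....##....##...
k=14  .###....##....##..
k=15  ..###....##....##.
k=16  ...###....##....##
k=17  #...###....##....#
k=18  ##...###....##....
k=19  .##...###....##...

0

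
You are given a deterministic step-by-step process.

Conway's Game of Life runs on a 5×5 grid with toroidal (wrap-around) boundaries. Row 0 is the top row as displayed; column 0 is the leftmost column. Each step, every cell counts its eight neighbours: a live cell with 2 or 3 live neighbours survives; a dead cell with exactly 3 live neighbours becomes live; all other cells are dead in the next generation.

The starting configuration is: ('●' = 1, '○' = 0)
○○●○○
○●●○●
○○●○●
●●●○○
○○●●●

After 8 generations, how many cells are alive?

9

t=0: ○○●○○
○●●○●
○○●○●
●●●○○
○○●●●
t=1: ●○○○●
●●●○○
○○○○●
●○○○○
●○○○●
t=2: ○○○●○
○●○●○
○○○○●
●○○○○
○●○○○
t=3: ○○○○○
○○●●●
●○○○●
●○○○○
○○○○○
t=4: ○○○●○
●○○●●
●●○○○
●○○○●
○○○○○
t=5: ○○○●○
●●●●○
○●○●○
●●○○●
○○○○●
t=6: ●●○●○
●●○●○
○○○●○
○●●●●
○○○●●
t=7: ○●○●○
●●○●○
○○○○○
●○○○○
○○○○○
t=8: ●●○○●
●●○○●
●●○○●
○○○○○
○○○○○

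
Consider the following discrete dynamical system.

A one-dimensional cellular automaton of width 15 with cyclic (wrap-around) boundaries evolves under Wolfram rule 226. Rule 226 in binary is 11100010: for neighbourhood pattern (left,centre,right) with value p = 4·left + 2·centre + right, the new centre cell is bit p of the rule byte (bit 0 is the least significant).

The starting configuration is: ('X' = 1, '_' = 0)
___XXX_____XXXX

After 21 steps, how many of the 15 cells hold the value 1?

0) ___XXX_____XXXX
1) __X_XX____X_XXX
2) _X_X_X___X_X_XX
3) X_X_X___X_X_X_X
4) XX_X___X_X_X_X_
5) _XX___X_X_X_X_X
6) X_X__X_X_X_X_X_
7) _X__X_X_X_X_X_X
8) X__X_X_X_X_X_X_
9) __X_X_X_X_X_X_X
10) _X_X_X_X_X_X_X_
11) X_X_X_X_X_X_X__
12) _X_X_X_X_X_X__X
13) X_X_X_X_X_X__X_
14) _X_X_X_X_X__X_X
15) X_X_X_X_X__X_X_
16) _X_X_X_X__X_X_X
17) X_X_X_X__X_X_X_
18) _X_X_X__X_X_X_X
19) X_X_X__X_X_X_X_
20) _X_X__X_X_X_X_X
21) X_X__X_X_X_X_X_

7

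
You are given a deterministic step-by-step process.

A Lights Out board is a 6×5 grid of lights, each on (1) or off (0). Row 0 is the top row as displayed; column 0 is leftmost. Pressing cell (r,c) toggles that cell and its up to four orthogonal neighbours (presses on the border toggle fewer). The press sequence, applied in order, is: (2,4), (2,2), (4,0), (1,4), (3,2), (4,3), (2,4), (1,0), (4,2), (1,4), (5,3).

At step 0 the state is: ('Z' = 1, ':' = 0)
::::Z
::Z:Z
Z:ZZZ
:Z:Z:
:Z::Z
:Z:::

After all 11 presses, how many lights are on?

gen 0: ::::Z
::Z:Z
Z:ZZZ
:Z:Z:
:Z::Z
:Z:::
gen 1: ::::Z
::Z::
Z:Z::
:Z:ZZ
:Z::Z
:Z:::
gen 2: ::::Z
:::::
ZZ:Z:
:ZZZZ
:Z::Z
:Z:::
gen 3: ::::Z
:::::
ZZ:Z:
ZZZZZ
Z:::Z
ZZ:::
gen 4: :::::
:::ZZ
ZZ:ZZ
ZZZZZ
Z:::Z
ZZ:::
gen 5: :::::
:::ZZ
ZZZZZ
Z:::Z
Z:Z:Z
ZZ:::
gen 6: :::::
:::ZZ
ZZZZZ
Z::ZZ
Z::Z:
ZZ:Z:
gen 7: :::::
:::Z:
ZZZ::
Z::Z:
Z::Z:
ZZ:Z:
gen 8: Z::::
ZZ:Z:
:ZZ::
Z::Z:
Z::Z:
ZZ:Z:
gen 9: Z::::
ZZ:Z:
:ZZ::
Z:ZZ:
ZZZ::
ZZZZ:
gen 10: Z:::Z
ZZ::Z
:ZZ:Z
Z:ZZ:
ZZZ::
ZZZZ:
gen 11: Z:::Z
ZZ::Z
:ZZ:Z
Z:ZZ:
ZZZZ:
ZZ::Z

18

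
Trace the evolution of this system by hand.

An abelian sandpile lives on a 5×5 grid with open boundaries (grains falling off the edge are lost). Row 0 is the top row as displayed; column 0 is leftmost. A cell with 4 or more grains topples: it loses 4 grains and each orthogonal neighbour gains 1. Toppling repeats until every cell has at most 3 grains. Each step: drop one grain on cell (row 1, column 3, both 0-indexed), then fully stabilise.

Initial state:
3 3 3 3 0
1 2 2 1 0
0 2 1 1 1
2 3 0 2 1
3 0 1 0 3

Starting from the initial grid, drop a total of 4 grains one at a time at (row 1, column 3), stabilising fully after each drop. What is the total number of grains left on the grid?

gen 0: 3 3 3 3 0
1 2 2 1 0
0 2 1 1 1
2 3 0 2 1
3 0 1 0 3
gen 1: 3 3 3 3 0
1 2 2 2 0
0 2 1 1 1
2 3 0 2 1
3 0 1 0 3
gen 2: 3 3 3 3 0
1 2 2 3 0
0 2 1 1 1
2 3 0 2 1
3 0 1 0 3
gen 3: 0 2 2 1 1
3 0 1 2 1
0 3 2 2 1
2 3 0 2 1
3 0 1 0 3
gen 4: 0 2 2 1 1
3 0 1 3 1
0 3 2 2 1
2 3 0 2 1
3 0 1 0 3

37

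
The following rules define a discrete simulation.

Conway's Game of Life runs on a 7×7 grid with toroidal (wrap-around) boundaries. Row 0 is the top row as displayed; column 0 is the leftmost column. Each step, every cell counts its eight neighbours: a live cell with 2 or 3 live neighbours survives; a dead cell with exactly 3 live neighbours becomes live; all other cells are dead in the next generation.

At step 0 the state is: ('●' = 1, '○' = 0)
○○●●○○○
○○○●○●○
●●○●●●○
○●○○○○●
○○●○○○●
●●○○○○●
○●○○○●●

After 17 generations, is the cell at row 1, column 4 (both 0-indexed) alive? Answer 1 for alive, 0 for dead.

1

gen 0: ○○●●○○○
○○○●○●○
●●○●●●○
○●○○○○●
○○●○○○●
●●○○○○●
○●○○○●●
gen 1: ○○●●○●●
○●○○○●●
●●○●○●○
○●○●●○●
○○●○○●●
○●●○○○○
○●○○○●●
gen 2: ○●●○○○○
○●○●○○○
○●○●○○○
○●○●○○○
○○○○●●●
○●●○○○○
○●○●●●●
gen 3: ○●○○○●○
●●○●○○○
●●○●●○○
●○○●○●○
●●○●●●○
○●●○○○○
○○○●●●○
gen 4: ●●○●○●●
○○○●○○●
○○○●○○○
○○○○○●○
●○○●○●○
●●○○○○●
○●○●●●○
gen 5: ○●○●○○○
○○○●○●●
○○○○●○○
○○○○○○●
●●○○●●○
○●○●○○○
○○○●○○○
gen 6: ○○○●○○○
○○●●○●○
○○○○●○●
●○○○●○●
●●●○●●●
●●○●○○○
○○○●●○○
gen 7: ○○○○○○○
○○●●○●○
●○○○●○●
○○○○●○○
○○●○●○○
○○○○○○○
○○○●●○○
gen 8: ○○●○○○○
○○○●●●●
○○○○●○●
○○○○●○○
○○○●○○○
○○○○●○○
○○○○○○○
gen 9: ○○○●●●○
○○○●●○●
○○○○○○●
○○○●●●○
○○○●●○○
○○○○○○○
○○○○○○○
gen 10: ○○○●○●○
○○○●○○●
○○○○○○●
○○○●○●○
○○○●○●○
○○○○○○○
○○○○●○○
gen 11: ○○○●○●○
○○○○●●●
○○○○●●●
○○○○○●●
○○○○○○○
○○○○●○○
○○○○●○○
gen 12: ○○○●○○●
○○○●○○○
●○○○○○○
○○○○●○●
○○○○○●○
○○○○○○○
○○○●●●○
gen 13: ○○●●○●○
○○○○○○○
○○○○○○○
○○○○○●●
○○○○○●○
○○○○○●○
○○○●●●○
gen 14: ○○●●○●○
○○○○○○○
○○○○○○○
○○○○○●●
○○○○●●○
○○○○○●●
○○●●○●●
gen 15: ○○●●○●●
○○○○○○○
○○○○○○○
○○○○●●●
○○○○●○○
○○○●○○○
○○●●○○○
gen 16: ○○●●●○○
○○○○○○○
○○○○○●○
○○○○●●○
○○○●●○○
○○●●●○○
○○○○○○○
gen 17: ○○○●○○○
○○○●●○○
○○○○●●○
○○○●○●○
○○●○○○○
○○●○●○○
○○○○○○○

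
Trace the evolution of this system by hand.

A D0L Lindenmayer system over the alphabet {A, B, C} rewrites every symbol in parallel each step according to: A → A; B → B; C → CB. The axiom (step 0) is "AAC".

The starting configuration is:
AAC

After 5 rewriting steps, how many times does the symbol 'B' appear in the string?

step 0: AAC
step 1: AACB
step 2: AACBB
step 3: AACBBB
step 4: AACBBBB
step 5: AACBBBBB

5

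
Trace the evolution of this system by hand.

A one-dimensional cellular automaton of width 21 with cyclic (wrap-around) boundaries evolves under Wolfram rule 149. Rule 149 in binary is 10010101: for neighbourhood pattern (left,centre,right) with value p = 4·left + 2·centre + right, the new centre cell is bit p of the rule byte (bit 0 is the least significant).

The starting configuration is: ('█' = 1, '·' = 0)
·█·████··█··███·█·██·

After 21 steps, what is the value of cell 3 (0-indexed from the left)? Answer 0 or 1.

0) ·█·████··█··███·█·██·
1) ·█··██·█·██··█··█···█
2) ·██····█···█·██·███·█
3) ···███·███·█·····█··█
4) ██··█···█··█████·██·█
5) █·█·███·██··███······
6) █·█··█····█··█·█████·
7) █·██·████·██·█··███··
8) █·····██·····██··█·█·
9) █████···████···█·█·█·
10) ·███·██··██·██·█·█·█·
11) ··█····█·······█·█·██
12) █·████·███████·█·█···
13) █··██···█████··█·███·
14) ██···██··███·█·█··█··
15) ··██···█··█··█·██·██·
16) █···██·██·██·█······█
17) ·██··········██████··
18) ···█████████··████·██
19) ██··███████·█··██····
20) ··█··█████··██···███·
21) █·██··███·█···██··█·█

1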